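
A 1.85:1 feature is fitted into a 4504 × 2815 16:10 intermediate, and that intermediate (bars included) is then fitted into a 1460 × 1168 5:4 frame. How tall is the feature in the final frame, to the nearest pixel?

Inside the 4504×2815 canvas the feature is width-limited at 4504.00 × 2434.59.
Second fit — the 16:10 canvas into 1460×1168 spans the width: 1460.00 × 912.50 (×0.3242 from 4504×2815).
So the feature's height is 2434.59 × 0.3242 ≈ 789.19.

789 px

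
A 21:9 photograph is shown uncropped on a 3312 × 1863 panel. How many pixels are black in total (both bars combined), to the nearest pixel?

1469109 pixels

21:9 (2.333) > 16:9 (1.778), so the photograph fills the width.
The photograph is 3312 × 9/21 ≈ 1419.4286 px tall.
Leftover height: 1863 − 1419.4286 = 443.5714 px.
Across the 3312-px span: 443.5714 × 3312 ≈ 1469109 px.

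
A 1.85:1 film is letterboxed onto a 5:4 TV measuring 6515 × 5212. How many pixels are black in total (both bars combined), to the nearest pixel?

11012815 pixels

1.85:1 is wider than 5:4, so it spans the full width.
Content height = 6515 / 1.850 ≈ 3521.6216 px.
Black = 5212 − 3521.6216 = 1690.3784 px.
That's 1690.3784 × 6515 ≈ 11012815 black pixels.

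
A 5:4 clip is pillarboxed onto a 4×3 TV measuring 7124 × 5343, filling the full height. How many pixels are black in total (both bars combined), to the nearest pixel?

2378971 pixels

Content width = 5343 × 5/4 ≈ 6678.7500 px.
Black = 7124 − 6678.7500 = 445.2500 px.
That's 445.2500 × 5343 ≈ 2378971 black pixels.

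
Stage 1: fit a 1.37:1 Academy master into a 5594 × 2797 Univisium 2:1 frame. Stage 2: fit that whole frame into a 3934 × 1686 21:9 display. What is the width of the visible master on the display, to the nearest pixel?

2310 px

First fit — 1.37:1 Academy into 5594×2797 spans the height: 3831.89 × 2797.00.
Univisium 2:1 in 3934×1686: fills the height, so the intermediate becomes 3372.00 × 1686.00 — a scale of ×0.6028.
Applying the same ×0.6028: 3831.89 → 2309.82.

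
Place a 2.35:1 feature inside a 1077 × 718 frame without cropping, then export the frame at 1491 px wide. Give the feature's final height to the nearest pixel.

634 px

At 1077×718 the feature is width-limited, so height = 1077 / 2.350 ≈ 458.30 px.
Scaling 1077 → 1491 is ×1.3844, so the height becomes 458.30 × 1.3844 ≈ 634.47 px.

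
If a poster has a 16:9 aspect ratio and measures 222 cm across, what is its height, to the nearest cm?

222 / 16 × 9 = 124.88.

125 cm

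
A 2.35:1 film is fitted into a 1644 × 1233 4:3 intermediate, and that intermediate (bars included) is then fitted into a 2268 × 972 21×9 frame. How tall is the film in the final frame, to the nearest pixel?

2.35:1 in 1644×1233: fills the width, so the film is 1644.00 × 699.57.
4:3 in 2268×972: fills the height, so the intermediate becomes 1296.00 × 972.00 — a scale of ×0.7883.
So the film's height is 699.57 × 0.7883 ≈ 551.49.

551 px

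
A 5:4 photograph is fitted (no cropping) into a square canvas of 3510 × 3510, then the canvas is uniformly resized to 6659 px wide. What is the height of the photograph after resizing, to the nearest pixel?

At 3510×3510 the photograph is width-limited, so height = 3510 × 4/5 ≈ 2808.00 px.
The frame scales by 6659/3510 = 1.8972; 2808.00 × 1.8972 ≈ 5327.20 px.

5327 px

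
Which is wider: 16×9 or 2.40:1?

2.40:1

16×9 = 1.778 and 2.4; 2.4 > 1.778.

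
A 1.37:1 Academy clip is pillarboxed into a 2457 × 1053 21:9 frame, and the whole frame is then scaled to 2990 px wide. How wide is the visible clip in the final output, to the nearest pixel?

Fitted into 2457×1053, the clip spans the height; its width is 1053 × 1.370 ≈ 1442.61 px.
Scaling 2457 → 2990 is ×1.2169, so the width becomes 1442.61 × 1.2169 ≈ 1755.56 px.

1756 px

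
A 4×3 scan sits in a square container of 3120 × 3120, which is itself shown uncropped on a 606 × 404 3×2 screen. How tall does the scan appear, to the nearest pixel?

4×3 in 3120×3120: fills the width, so the scan is 3120.00 × 2340.00.
square in 606×404: fills the height, so the intermediate becomes 404.00 × 404.00 — a scale of ×0.1295.
The scan scales with it: height 2340.00 × 0.1295 ≈ 303.00.

303 px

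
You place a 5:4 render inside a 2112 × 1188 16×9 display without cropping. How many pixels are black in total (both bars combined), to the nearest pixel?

5:4 (1.250) < 16×9 (1.778), so the render fills the height.
Content width = 1188 × 5/4 ≈ 1485.0000 px.
Leftover width: 2112 − 1485.0000 = 627.0000 px.
That's 627.0000 × 1188 ≈ 744876 black pixels.

744876 pixels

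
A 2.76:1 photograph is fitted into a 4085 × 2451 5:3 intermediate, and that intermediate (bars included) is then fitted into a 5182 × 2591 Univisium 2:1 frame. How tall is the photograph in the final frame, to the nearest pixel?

1565 px

2.76:1 in 4085×2451: fills the width, so the photograph is 4085.00 × 1480.07.
Second fit — the 5:3 canvas into 5182×2591 spans the height: 4318.33 × 2591.00 (×1.0571 from 4085×2451).
Applying the same ×1.0571: 1480.07 → 1564.61.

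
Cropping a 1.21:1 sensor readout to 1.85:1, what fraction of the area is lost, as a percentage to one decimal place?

Going from 1.21:1 to 1.85:1 means cutting height while keeping width.
(1.210)/(1.850) ≈ 0.654 of the area survives, leaving 34.59% discarded.

34.6%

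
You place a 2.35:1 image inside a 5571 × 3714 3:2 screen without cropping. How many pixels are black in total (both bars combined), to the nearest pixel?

7483868 pixels

2.35:1 (2.350) > 3:2 (1.500), so the image fills the width.
Content height = 5571 / 2.350 ≈ 2370.6383 px.
Black = 3714 − 2370.6383 = 1343.3617 px.
Across the 5571-px span: 1343.3617 × 5571 ≈ 7483868 px.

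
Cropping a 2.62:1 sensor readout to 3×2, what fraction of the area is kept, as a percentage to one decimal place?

57.3%

3×2 is narrower than 2.62:1, so the crop keeps the full height and trims the width.
Fraction kept = (1.500)/(2.620) ≈ 57.25%.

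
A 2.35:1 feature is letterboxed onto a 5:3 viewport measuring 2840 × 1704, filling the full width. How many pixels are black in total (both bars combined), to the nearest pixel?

That makes the image 1208.5106 px tall (2840 / 2.350).
Black = 1704 − 1208.5106 = 495.4894 px.
Bar area = 495.4894 × 2840 ≈ 1407190 px.

1407190 pixels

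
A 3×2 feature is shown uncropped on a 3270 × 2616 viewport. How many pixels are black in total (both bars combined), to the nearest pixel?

Since 1.500 > 1.250, the feature is width-limited.
Content height = 3270 × 2/3 ≈ 2180.0000 px.
Leftover height: 2616 − 2180.0000 = 436.0000 px.
Across the 3270-px span: 436.0000 × 3270 ≈ 1425720 px.

1425720 pixels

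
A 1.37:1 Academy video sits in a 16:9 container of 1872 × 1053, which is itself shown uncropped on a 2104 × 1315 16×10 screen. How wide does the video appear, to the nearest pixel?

Inside the 1872×1053 canvas the video is height-limited at 1442.61 × 1053.00.
16:9 in 2104×1315: fills the width, so the intermediate becomes 2104.00 × 1183.50 — a scale of ×1.1239.
Applying the same ×1.1239: 1442.61 → 1621.39.

1621 px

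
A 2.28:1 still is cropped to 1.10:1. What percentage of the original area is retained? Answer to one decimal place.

Going from 2.28:1 to 1.10:1 means cutting width while keeping height.
Fraction kept = (1.100)/(2.280) ≈ 48.25%.

48.2%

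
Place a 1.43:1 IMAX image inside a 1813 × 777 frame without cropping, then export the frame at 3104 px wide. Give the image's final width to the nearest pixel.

1902 px

At 1813×777 the image is height-limited, so width = 777 × 1.430 ≈ 1111.11 px.
Scaling 1813 → 3104 is ×1.7121, so the width becomes 1111.11 × 1.7121 ≈ 1902.31 px.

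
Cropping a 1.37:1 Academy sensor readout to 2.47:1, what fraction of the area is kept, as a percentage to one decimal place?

Going from 1.37:1 Academy to 2.47:1 means cutting height while keeping width.
Area ratio = (1.370)/(2.470) = 55.47% retained.

55.5%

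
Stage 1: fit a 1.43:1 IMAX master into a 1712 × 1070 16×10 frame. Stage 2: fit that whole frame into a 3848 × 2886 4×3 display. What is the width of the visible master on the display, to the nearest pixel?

3439 px

First fit — 1.43:1 IMAX into 1712×1070 spans the height: 1530.10 × 1070.00.
16×10 in 3848×2886: fills the width, so the intermediate becomes 3848.00 × 2405.00 — a scale of ×2.2477.
The master scales with it: width 1530.10 × 2.2477 ≈ 3439.15.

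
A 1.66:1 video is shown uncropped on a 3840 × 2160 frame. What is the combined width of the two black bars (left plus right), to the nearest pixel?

1.66:1 is narrower than 16×9, so it spans the full height.
Content width = 2160 × 1.660 ≈ 3585.60 px.
3840 − 3585.60 = 254.40 px of bars.

254 px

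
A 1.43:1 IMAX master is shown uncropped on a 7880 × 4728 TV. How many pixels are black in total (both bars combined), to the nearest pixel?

1.43:1 IMAX (1.430) < 5:3 (1.667), so the master fills the height.
That makes the image 6761.0400 px wide (4728 × 1.430).
Leftover width: 7880 − 6761.0400 = 1118.9600 px.
Bar area = 1118.9600 × 4728 ≈ 5290443 px.

5290443 pixels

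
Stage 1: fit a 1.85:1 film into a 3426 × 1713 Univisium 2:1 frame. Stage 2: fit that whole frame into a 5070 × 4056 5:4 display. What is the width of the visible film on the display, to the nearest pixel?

First fit — 1.85:1 into 3426×1713 spans the height: 3169.05 × 1713.00.
The Univisium 2:1 canvas is width-limited in 5070×4056, giving 5070.00 × 2535.00; scale factor 1.4799.
The film scales with it: width 3169.05 × 1.4799 ≈ 4689.75.

4690 px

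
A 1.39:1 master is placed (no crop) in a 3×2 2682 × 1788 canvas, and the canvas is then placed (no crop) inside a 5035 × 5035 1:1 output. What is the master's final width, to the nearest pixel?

1.39:1 in 2682×1788: fills the height, so the master is 2485.32 × 1788.00.
3×2 in 5035×5035: fills the width, so the intermediate becomes 5035.00 × 3356.67 — a scale of ×1.8773.
So the master's width is 2485.32 × 1.8773 ≈ 4665.77.

4666 px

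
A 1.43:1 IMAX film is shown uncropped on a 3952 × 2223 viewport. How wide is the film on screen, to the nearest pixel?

1.43:1 IMAX is narrower than 16:9, so it spans the full height.
Content width = 2223 × 1.430 ≈ 3178.89 px.

3179 px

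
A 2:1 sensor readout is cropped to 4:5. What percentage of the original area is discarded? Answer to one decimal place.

The height stays; only width is cut (since 4:5 is narrower than 2:1).
(0.800)/(2.000) ≈ 0.400 of the area survives, leaving 60.00% discarded.

60.0%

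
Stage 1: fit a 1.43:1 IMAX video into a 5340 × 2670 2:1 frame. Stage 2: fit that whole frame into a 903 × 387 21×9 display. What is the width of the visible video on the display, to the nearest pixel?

Inside the 5340×2670 canvas the video is height-limited at 3818.10 × 2670.00.
The 2:1 canvas is height-limited in 903×387, giving 774.00 × 387.00; scale factor 0.1449.
Applying the same ×0.1449: 3818.10 → 553.41.

553 px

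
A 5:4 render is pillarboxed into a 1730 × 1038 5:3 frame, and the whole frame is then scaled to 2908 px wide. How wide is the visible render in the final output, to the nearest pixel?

2181 px

At 1730×1038 the render is height-limited, so width = 1038 × 5/4 ≈ 1297.50 px.
Scaling 1730 → 2908 is ×1.6809, so the width becomes 1297.50 × 1.6809 ≈ 2181.00 px.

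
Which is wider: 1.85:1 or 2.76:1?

1.85 and 2.76; 2.76 > 1.85.

2.76:1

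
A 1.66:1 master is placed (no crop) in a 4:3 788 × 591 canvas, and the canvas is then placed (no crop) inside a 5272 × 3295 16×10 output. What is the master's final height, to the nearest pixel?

2647 px

Inside the 788×591 canvas the master is width-limited at 788.00 × 474.70.
Second fit — the 4:3 canvas into 5272×3295 spans the height: 4393.33 × 3295.00 (×5.5753 from 788×591).
The master scales with it: height 474.70 × 5.5753 ≈ 2646.59.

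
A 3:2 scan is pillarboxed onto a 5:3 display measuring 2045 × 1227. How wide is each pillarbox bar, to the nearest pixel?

102 px

3:2 (1.500) < 5:3 (1.667), so the scan fills the height.
The scan is 1227 × 3/2 ≈ 1840.50 px wide.
Leftover width: 2045 − 1840.50 = 204.50 px → 102.25 each side.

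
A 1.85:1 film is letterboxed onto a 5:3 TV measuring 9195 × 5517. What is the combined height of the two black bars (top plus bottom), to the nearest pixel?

547 px

1.85:1 is wider than 5:3, so it spans the full width.
The film is 9195 / 1.850 ≈ 4970.27 px tall.
Black = 5517 − 4970.27 = 546.73 px.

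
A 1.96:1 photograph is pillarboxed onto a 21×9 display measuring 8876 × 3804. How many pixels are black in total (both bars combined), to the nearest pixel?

5402289 pixels

Since 1.960 < 2.333, the photograph is height-limited.
The photograph is 3804 × 1.960 ≈ 7455.8400 px wide.
Leftover width: 8876 − 7455.8400 = 1420.1600 px.
Bar area = 1420.1600 × 3804 ≈ 5402289 px.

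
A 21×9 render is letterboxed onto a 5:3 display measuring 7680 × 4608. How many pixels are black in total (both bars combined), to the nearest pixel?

10111269 pixels

21×9 is wider than 5:3, so it spans the full width.
Content height = 7680 × 9/21 ≈ 3291.4286 px.
Leftover height: 4608 − 3291.4286 = 1316.5714 px.
That's 1316.5714 × 7680 ≈ 10111269 black pixels.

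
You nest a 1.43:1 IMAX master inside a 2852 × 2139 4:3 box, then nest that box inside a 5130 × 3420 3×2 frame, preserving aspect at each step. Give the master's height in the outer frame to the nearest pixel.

3189 px

Inside the 2852×2139 canvas the master is width-limited at 2852.00 × 1994.41.
Second fit — the 4:3 canvas into 5130×3420 spans the height: 4560.00 × 3420.00 (×1.5989 from 2852×2139).
Applying the same ×1.5989: 1994.41 → 3188.81.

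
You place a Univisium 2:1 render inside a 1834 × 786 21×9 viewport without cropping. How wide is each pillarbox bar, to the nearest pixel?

131 px

Since 2.000 < 2.333, the render is height-limited.
Content width = 786 × 2/1 ≈ 1572.00 px.
1834 − 1572.00 = 262.00 px of bars (131.00 each).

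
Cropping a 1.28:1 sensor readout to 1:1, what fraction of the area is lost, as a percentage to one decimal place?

1:1 is narrower than 1.28:1, so the crop keeps the full height and trims the width.
Area ratio = (1.000)/(1.280) = 78.12%; the remaining 21.88% is cropped out.

21.9%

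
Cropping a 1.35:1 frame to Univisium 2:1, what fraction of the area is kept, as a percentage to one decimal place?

67.5%

Univisium 2:1 is wider than 1.35:1, so the crop keeps the full width and trims the height.
(1.350)/(2.000) ≈ 0.675 of the area survives.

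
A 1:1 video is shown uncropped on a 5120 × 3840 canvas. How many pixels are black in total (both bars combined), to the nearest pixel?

Since 1.000 < 1.333, the video is height-limited.
That makes the image 3840.0000 px wide (3840 × 1/1).
Leftover width: 5120 − 3840.0000 = 1280.0000 px.
Bar area = 1280.0000 × 3840 ≈ 4915200 px.

4915200 pixels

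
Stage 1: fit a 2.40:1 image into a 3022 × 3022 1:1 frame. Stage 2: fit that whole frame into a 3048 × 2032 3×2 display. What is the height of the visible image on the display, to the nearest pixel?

First fit — 2.40:1 into 3022×3022 spans the width: 3022.00 × 1259.17.
1:1 in 3048×2032: fills the height, so the intermediate becomes 2032.00 × 2032.00 — a scale of ×0.6724.
So the image's height is 1259.17 × 0.6724 ≈ 846.67.

847 px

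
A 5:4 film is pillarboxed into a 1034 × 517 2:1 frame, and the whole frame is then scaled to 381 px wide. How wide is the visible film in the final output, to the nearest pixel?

238 px

Fitted into 1034×517, the film spans the height; its width is 517 × 5/4 ≈ 646.25 px.
The frame scales by 381/1034 = 0.3685; 646.25 × 0.3685 ≈ 238.12 px.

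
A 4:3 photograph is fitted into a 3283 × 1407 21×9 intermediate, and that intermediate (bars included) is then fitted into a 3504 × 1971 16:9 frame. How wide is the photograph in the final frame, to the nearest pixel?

2002 px

4:3 in 3283×1407: fills the height, so the photograph is 1876.00 × 1407.00.
21×9 in 3504×1971: fills the width, so the intermediate becomes 3504.00 × 1501.71 — a scale of ×1.0673.
So the photograph's width is 1876.00 × 1.0673 ≈ 2002.29.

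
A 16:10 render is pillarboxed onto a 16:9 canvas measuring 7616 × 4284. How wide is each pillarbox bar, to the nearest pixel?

16:10 is narrower than 16:9, so it spans the full height.
That makes the image 6854.40 px wide (4284 × 16/10).
Black = 7616 − 6854.40 = 761.60 px, or 380.80 per bar.

381 px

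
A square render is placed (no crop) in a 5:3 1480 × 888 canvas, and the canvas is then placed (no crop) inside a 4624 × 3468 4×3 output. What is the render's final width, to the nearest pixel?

Inside the 1480×888 canvas the render is height-limited at 888.00 × 888.00.
5:3 in 4624×3468: fills the width, so the intermediate becomes 4624.00 × 2774.40 — a scale of ×3.1243.
The render scales with it: width 888.00 × 3.1243 ≈ 2774.40.

2774 px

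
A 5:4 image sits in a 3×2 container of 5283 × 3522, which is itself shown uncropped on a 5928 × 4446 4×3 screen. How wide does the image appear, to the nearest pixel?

4940 px

First fit — 5:4 into 5283×3522 spans the height: 4402.50 × 3522.00.
3×2 in 5928×4446: fills the width, so the intermediate becomes 5928.00 × 3952.00 — a scale of ×1.1221.
So the image's width is 4402.50 × 1.1221 ≈ 4940.00.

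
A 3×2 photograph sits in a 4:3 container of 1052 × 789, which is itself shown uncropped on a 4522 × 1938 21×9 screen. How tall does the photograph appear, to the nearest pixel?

1723 px

First fit — 3×2 into 1052×789 spans the width: 1052.00 × 701.33.
Second fit — the 4:3 canvas into 4522×1938 spans the height: 2584.00 × 1938.00 (×2.4563 from 1052×789).
So the photograph's height is 701.33 × 2.4563 ≈ 1722.67.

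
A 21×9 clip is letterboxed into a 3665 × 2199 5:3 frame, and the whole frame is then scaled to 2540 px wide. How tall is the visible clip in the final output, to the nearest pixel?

1089 px

Fitted into 3665×2199, the clip spans the width; its height is 3665 × 9/21 ≈ 1570.71 px.
Resizing to 2540 px wide multiplies everything by 0.6930: 1570.71 → 1088.57 px.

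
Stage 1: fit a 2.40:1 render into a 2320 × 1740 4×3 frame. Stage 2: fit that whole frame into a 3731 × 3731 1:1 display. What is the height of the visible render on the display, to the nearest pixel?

2.40:1 in 2320×1740: fills the width, so the render is 2320.00 × 966.67.
The 4×3 canvas is width-limited in 3731×3731, giving 3731.00 × 2798.25; scale factor 1.6082.
The render scales with it: height 966.67 × 1.6082 ≈ 1554.58.

1555 px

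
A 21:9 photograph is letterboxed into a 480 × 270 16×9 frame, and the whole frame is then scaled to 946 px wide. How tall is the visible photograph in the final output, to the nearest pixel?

405 px

In the 480×270 frame the photograph fills the width: height = 480 × 9/21 ≈ 205.71 px.
Scaling 480 → 946 is ×1.9708, so the height becomes 205.71 × 1.9708 ≈ 405.43 px.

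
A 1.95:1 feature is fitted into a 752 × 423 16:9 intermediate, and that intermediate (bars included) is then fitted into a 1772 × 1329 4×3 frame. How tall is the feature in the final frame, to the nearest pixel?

First fit — 1.95:1 into 752×423 spans the width: 752.00 × 385.64.
The 16:9 canvas is width-limited in 1772×1329, giving 1772.00 × 996.75; scale factor 2.3564.
The feature scales with it: height 385.64 × 2.3564 ≈ 908.72.

909 px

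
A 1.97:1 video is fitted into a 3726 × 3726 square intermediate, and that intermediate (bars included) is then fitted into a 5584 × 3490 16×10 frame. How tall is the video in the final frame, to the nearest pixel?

Inside the 3726×3726 canvas the video is width-limited at 3726.00 × 1891.37.
Second fit — the square canvas into 5584×3490 spans the height: 3490.00 × 3490.00 (×0.9367 from 3726×3726).
Applying the same ×0.9367: 1891.37 → 1771.57.

1772 px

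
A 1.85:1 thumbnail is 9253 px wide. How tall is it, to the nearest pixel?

Height = 9253 / 1.850 = 5001.62.

5002 px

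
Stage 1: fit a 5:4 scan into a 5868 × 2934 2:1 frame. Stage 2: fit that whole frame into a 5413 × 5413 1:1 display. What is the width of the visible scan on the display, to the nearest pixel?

Inside the 5868×2934 canvas the scan is height-limited at 3667.50 × 2934.00.
The 2:1 canvas is width-limited in 5413×5413, giving 5413.00 × 2706.50; scale factor 0.9225.
Applying the same ×0.9225: 3667.50 → 3383.12.

3383 px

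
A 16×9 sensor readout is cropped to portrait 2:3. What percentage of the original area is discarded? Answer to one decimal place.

Going from 16×9 to portrait 2:3 means cutting width while keeping height.
(0.667)/(1.778) ≈ 0.375 of the area survives, leaving 62.50% discarded.

62.5%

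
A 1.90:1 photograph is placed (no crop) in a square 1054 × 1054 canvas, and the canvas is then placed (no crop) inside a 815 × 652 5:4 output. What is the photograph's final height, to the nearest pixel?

1.90:1 in 1054×1054: fills the width, so the photograph is 1054.00 × 554.74.
The square canvas is height-limited in 815×652, giving 652.00 × 652.00; scale factor 0.6186.
The photograph scales with it: height 554.74 × 0.6186 ≈ 343.16.

343 px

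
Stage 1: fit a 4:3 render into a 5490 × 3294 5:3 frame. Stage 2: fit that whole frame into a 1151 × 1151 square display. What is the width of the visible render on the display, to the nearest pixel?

Inside the 5490×3294 canvas the render is height-limited at 4392.00 × 3294.00.
5:3 in 1151×1151: fills the width, so the intermediate becomes 1151.00 × 690.60 — a scale of ×0.2097.
So the render's width is 4392.00 × 0.2097 ≈ 920.80.

921 px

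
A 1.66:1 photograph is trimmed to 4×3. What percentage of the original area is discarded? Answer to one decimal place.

19.7%

Going from 1.66:1 to 4×3 means cutting width while keeping height.
(1.333)/(1.660) ≈ 0.803 of the area survives, leaving 19.68% discarded.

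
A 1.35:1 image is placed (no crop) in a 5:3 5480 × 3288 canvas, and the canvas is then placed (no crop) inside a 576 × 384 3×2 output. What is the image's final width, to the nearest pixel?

467 px

1.35:1 in 5480×3288: fills the height, so the image is 4438.80 × 3288.00.
The 5:3 canvas is width-limited in 576×384, giving 576.00 × 345.60; scale factor 0.1051.
The image scales with it: width 4438.80 × 0.1051 ≈ 466.56.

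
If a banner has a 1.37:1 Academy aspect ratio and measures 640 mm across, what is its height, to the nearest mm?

At 1.37:1 Academy, 640 / 1.370 ≈ 467.15.

467 mm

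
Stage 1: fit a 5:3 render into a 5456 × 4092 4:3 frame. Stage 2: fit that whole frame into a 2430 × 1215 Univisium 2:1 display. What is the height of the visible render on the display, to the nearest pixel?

972 px

5:3 in 5456×4092: fills the width, so the render is 5456.00 × 3273.60.
4:3 in 2430×1215: fills the height, so the intermediate becomes 1620.00 × 1215.00 — a scale of ×0.2969.
So the render's height is 3273.60 × 0.2969 ≈ 972.00.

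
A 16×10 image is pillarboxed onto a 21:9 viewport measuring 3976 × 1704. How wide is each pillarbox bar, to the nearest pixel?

Since 1.600 < 2.333, the image is height-limited.
That makes the image 2726.40 px wide (1704 × 16/10).
3976 − 2726.40 = 1249.60 px of bars (624.80 each).

625 px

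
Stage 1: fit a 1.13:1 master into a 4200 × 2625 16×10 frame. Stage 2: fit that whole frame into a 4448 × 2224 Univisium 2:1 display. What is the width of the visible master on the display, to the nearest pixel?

Inside the 4200×2625 canvas the master is height-limited at 2966.25 × 2625.00.
16×10 in 4448×2224: fills the height, so the intermediate becomes 3558.40 × 2224.00 — a scale of ×0.8472.
The master scales with it: width 2966.25 × 0.8472 ≈ 2513.12.

2513 px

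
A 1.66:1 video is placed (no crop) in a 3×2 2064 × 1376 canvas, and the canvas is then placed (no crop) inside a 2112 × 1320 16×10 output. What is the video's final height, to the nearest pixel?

1193 px

Inside the 2064×1376 canvas the video is width-limited at 2064.00 × 1243.37.
The 3×2 canvas is height-limited in 2112×1320, giving 1980.00 × 1320.00; scale factor 0.9593.
Applying the same ×0.9593: 1243.37 → 1192.77.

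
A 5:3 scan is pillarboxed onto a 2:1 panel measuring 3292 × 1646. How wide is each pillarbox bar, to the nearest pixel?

5:3 is narrower than 2:1, so it spans the full height.
The scan is 1646 × 5/3 ≈ 2743.33 px wide.
Leftover width: 3292 − 2743.33 = 548.67 px → 274.33 each side.

274 px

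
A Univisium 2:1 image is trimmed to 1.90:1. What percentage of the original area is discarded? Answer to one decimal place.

5.0%

1.90:1 is narrower than Univisium 2:1, so the crop keeps the full height and trims the width.
(1.900)/(2.000) ≈ 0.950 of the area survives, leaving 5.00% discarded.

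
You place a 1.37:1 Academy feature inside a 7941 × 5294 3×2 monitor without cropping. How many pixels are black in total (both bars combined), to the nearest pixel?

Since 1.370 < 1.500, the feature is height-limited.
Content width = 5294 × 1.370 ≈ 7252.7800 px.
7941 − 7252.7800 = 688.2200 px of bars.
Bar area = 688.2200 × 5294 ≈ 3643437 px.

3643437 pixels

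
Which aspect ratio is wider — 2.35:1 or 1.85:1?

2.35 and 1.85; 2.35 > 1.85.

2.35:1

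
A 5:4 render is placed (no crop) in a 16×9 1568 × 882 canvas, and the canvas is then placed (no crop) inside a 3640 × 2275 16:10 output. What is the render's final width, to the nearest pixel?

Inside the 1568×882 canvas the render is height-limited at 1102.50 × 882.00.
16×9 in 3640×2275: fills the width, so the intermediate becomes 3640.00 × 2047.50 — a scale of ×2.3214.
Applying the same ×2.3214: 1102.50 → 2559.38.

2559 px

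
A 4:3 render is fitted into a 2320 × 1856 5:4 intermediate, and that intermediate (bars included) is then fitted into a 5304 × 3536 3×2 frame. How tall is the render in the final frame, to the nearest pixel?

3315 px

First fit — 4:3 into 2320×1856 spans the width: 2320.00 × 1740.00.
Second fit — the 5:4 canvas into 5304×3536 spans the height: 4420.00 × 3536.00 (×1.9052 from 2320×1856).
The render scales with it: height 1740.00 × 1.9052 ≈ 3315.00.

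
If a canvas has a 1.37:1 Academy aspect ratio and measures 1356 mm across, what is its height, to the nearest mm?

Height = 1356 / 1.370 = 989.78.

990 mm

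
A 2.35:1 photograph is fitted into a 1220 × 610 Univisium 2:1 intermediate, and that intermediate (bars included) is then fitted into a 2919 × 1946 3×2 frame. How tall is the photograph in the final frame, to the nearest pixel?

1242 px

First fit — 2.35:1 into 1220×610 spans the width: 1220.00 × 519.15.
Univisium 2:1 in 2919×1946: fills the width, so the intermediate becomes 2919.00 × 1459.50 — a scale of ×2.3926.
The photograph scales with it: height 519.15 × 2.3926 ≈ 1242.13.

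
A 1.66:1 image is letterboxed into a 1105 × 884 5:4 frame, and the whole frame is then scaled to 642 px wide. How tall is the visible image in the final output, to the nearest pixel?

At 1105×884 the image is width-limited, so height = 1105 / 1.660 ≈ 665.66 px.
Resizing to 642 px wide multiplies everything by 0.5810: 665.66 → 386.75 px.

387 px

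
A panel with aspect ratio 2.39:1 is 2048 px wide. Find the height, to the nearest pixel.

2048 / 2.390 = 856.90.

857 px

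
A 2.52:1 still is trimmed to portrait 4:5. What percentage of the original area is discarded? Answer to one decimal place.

portrait 4:5 is narrower than 2.52:1, so the crop keeps the full height and trims the width.
Area ratio = (0.800)/(2.520) = 31.75%; the remaining 68.25% is cropped out.

68.3%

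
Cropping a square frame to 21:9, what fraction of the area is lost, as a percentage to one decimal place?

The width stays; only height is cut (since 21:9 is wider than square).
Fraction kept = (1.000)/(2.333) ≈ 42.86%, so 57.14% is lost.

57.1%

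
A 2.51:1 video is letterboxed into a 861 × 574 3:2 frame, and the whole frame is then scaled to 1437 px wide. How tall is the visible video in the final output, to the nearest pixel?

573 px

Fitted into 861×574, the video spans the width; its height is 861 / 2.510 ≈ 343.03 px.
The frame scales by 1437/861 = 1.6690; 343.03 × 1.6690 ≈ 572.51 px.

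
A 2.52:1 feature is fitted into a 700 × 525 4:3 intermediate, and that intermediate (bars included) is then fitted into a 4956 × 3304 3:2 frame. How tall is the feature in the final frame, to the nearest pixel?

2.52:1 in 700×525: fills the width, so the feature is 700.00 × 277.78.
Second fit — the 4:3 canvas into 4956×3304 spans the height: 4405.33 × 3304.00 (×6.2933 from 700×525).
Applying the same ×6.2933: 277.78 → 1748.15.

1748 px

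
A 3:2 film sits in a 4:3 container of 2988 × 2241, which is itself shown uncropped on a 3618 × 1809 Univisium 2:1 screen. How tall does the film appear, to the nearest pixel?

1608 px

First fit — 3:2 into 2988×2241 spans the width: 2988.00 × 1992.00.
Second fit — the 4:3 canvas into 3618×1809 spans the height: 2412.00 × 1809.00 (×0.8072 from 2988×2241).
The film scales with it: height 1992.00 × 0.8072 ≈ 1608.00.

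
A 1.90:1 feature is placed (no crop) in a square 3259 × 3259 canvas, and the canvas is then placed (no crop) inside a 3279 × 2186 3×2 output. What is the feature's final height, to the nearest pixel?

First fit — 1.90:1 into 3259×3259 spans the width: 3259.00 × 1715.26.
The square canvas is height-limited in 3279×2186, giving 2186.00 × 2186.00; scale factor 0.6708.
The feature scales with it: height 1715.26 × 0.6708 ≈ 1150.53.

1151 px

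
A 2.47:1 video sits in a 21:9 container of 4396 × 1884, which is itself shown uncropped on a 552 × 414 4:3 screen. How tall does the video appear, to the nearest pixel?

First fit — 2.47:1 into 4396×1884 spans the width: 4396.00 × 1779.76.
The 21:9 canvas is width-limited in 552×414, giving 552.00 × 236.57; scale factor 0.1256.
Applying the same ×0.1256: 1779.76 → 223.48.

223 px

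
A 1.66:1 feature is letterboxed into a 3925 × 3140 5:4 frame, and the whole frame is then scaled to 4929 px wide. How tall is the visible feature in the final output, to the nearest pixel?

In the 3925×3140 frame the feature fills the width: height = 3925 / 1.660 ≈ 2364.46 px.
Resizing to 4929 px wide multiplies everything by 1.2558: 2364.46 → 2969.28 px.

2969 px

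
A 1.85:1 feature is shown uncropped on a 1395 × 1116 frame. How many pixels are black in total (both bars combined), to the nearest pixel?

1.85:1 (1.850) > 5:4 (1.250), so the feature fills the width.
Content height = 1395 / 1.850 ≈ 754.0541 px.
1116 − 754.0541 = 361.9459 px of bars.
That's 361.9459 × 1395 ≈ 504915 black pixels.

504915 pixels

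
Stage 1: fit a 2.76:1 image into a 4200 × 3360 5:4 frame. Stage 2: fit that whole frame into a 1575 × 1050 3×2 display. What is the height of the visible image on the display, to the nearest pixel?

476 px

First fit — 2.76:1 into 4200×3360 spans the width: 4200.00 × 1521.74.
The 5:4 canvas is height-limited in 1575×1050, giving 1312.50 × 1050.00; scale factor 0.3125.
The image scales with it: height 1521.74 × 0.3125 ≈ 475.54.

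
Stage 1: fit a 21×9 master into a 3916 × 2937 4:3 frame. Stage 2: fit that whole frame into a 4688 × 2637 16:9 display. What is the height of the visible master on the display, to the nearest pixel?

21×9 in 3916×2937: fills the width, so the master is 3916.00 × 1678.29.
The 4:3 canvas is height-limited in 4688×2637, giving 3516.00 × 2637.00; scale factor 0.8979.
So the master's height is 1678.29 × 0.8979 ≈ 1506.86.

1507 px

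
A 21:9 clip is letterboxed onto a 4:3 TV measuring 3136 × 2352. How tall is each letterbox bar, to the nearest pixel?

21:9 (2.333) > 4:3 (1.333), so the clip fills the width.
The clip is 3136 × 9/21 ≈ 1344.00 px tall.
Black = 2352 − 1344.00 = 1008.00 px, or 504.00 per bar.

504 px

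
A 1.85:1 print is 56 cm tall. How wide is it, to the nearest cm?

56 × 1.850 = 103.60.

104 cm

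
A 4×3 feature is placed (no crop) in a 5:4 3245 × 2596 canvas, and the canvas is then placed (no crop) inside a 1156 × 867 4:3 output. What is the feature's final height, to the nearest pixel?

813 px

Inside the 3245×2596 canvas the feature is width-limited at 3245.00 × 2433.75.
Second fit — the 5:4 canvas into 1156×867 spans the height: 1083.75 × 867.00 (×0.3340 from 3245×2596).
Applying the same ×0.3340: 2433.75 → 812.81.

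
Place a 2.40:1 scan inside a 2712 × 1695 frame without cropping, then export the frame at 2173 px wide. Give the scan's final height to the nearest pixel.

At 2712×1695 the scan is width-limited, so height = 2712 / 2.400 ≈ 1130.00 px.
Resizing to 2173 px wide multiplies everything by 0.8013: 1130.00 → 905.42 px.

905 px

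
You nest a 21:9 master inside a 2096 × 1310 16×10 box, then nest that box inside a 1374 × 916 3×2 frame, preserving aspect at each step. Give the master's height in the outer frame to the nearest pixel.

589 px

Inside the 2096×1310 canvas the master is width-limited at 2096.00 × 898.29.
The 16×10 canvas is width-limited in 1374×916, giving 1374.00 × 858.75; scale factor 0.6555.
Applying the same ×0.6555: 898.29 → 588.86.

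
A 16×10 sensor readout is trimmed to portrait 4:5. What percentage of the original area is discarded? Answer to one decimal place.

The height stays; only width is cut (since portrait 4:5 is narrower than 16×10).
Fraction kept = (0.800)/(1.600) ≈ 50.00%, so 50.00% is lost.

50.0%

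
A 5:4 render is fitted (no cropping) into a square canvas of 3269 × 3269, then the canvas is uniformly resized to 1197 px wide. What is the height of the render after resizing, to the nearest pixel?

958 px

At 3269×3269 the render is width-limited, so height = 3269 × 4/5 ≈ 2615.20 px.
Scaling 3269 → 1197 is ×0.3662, so the height becomes 2615.20 × 0.3662 ≈ 957.60 px.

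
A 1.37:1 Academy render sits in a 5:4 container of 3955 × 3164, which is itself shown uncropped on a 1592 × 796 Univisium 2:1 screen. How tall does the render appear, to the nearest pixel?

First fit — 1.37:1 Academy into 3955×3164 spans the width: 3955.00 × 2886.86.
The 5:4 canvas is height-limited in 1592×796, giving 995.00 × 796.00; scale factor 0.2516.
The render scales with it: height 2886.86 × 0.2516 ≈ 726.28.

726 px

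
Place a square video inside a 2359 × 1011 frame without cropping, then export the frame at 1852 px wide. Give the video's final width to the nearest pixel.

At 2359×1011 the video is height-limited, so width = 1011 × 1/1 ≈ 1011.00 px.
The frame scales by 1852/2359 = 0.7851; 1011.00 × 0.7851 ≈ 793.71 px.

794 px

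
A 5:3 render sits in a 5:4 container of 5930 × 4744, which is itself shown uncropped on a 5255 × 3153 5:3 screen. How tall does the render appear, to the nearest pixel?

5:3 in 5930×4744: fills the width, so the render is 5930.00 × 3558.00.
Second fit — the 5:4 canvas into 5255×3153 spans the height: 3941.25 × 3153.00 (×0.6646 from 5930×4744).
Applying the same ×0.6646: 3558.00 → 2364.75.

2365 px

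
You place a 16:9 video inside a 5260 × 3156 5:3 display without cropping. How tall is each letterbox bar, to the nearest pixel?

16:9 (1.778) > 5:3 (1.667), so the video fills the width.
Content height = 5260 × 9/16 ≈ 2958.75 px.
Leftover height: 3156 − 2958.75 = 197.25 px → 98.62 each side.

99 px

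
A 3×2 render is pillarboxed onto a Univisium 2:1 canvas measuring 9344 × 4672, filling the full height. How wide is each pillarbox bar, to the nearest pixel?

That makes the image 7008.00 px wide (4672 × 3/2).
Black = 9344 − 7008.00 = 2336.00 px, or 1168.00 per bar.

1168 px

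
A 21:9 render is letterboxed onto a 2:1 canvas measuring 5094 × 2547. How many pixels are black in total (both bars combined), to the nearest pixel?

1853488 pixels

21:9 is wider than 2:1, so it spans the full width.
The render is 5094 × 9/21 ≈ 2183.1429 px tall.
2547 − 2183.1429 = 363.8571 px of bars.
Bar area = 363.8571 × 5094 ≈ 1853488 px.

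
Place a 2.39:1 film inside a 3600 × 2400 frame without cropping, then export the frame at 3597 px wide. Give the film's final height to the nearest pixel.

1505 px

In the 3600×2400 frame the film fills the width: height = 3600 / 2.390 ≈ 1506.28 px.
The frame scales by 3597/3600 = 0.9992; 1506.28 × 0.9992 ≈ 1505.02 px.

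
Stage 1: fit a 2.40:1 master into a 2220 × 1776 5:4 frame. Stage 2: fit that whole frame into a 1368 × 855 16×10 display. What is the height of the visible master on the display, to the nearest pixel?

445 px

First fit — 2.40:1 into 2220×1776 spans the width: 2220.00 × 925.00.
5:4 in 1368×855: fills the height, so the intermediate becomes 1068.75 × 855.00 — a scale of ×0.4814.
So the master's height is 925.00 × 0.4814 ≈ 445.31.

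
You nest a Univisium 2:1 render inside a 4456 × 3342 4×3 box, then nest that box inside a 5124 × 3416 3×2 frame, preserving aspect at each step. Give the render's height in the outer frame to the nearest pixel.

2277 px

Inside the 4456×3342 canvas the render is width-limited at 4456.00 × 2228.00.
4×3 in 5124×3416: fills the height, so the intermediate becomes 4554.67 × 3416.00 — a scale of ×1.0221.
So the render's height is 2228.00 × 1.0221 ≈ 2277.33.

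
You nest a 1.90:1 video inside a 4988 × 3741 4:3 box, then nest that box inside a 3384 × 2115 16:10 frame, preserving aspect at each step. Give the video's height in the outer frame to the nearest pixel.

Inside the 4988×3741 canvas the video is width-limited at 4988.00 × 2625.26.
The 4:3 canvas is height-limited in 3384×2115, giving 2820.00 × 2115.00; scale factor 0.5654.
The video scales with it: height 2625.26 × 0.5654 ≈ 1484.21.

1484 px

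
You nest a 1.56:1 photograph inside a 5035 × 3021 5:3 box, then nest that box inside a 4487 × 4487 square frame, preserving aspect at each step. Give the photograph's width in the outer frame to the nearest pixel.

4200 px

1.56:1 in 5035×3021: fills the height, so the photograph is 4712.76 × 3021.00.
5:3 in 4487×4487: fills the width, so the intermediate becomes 4487.00 × 2692.20 — a scale of ×0.8912.
So the photograph's width is 4712.76 × 0.8912 ≈ 4199.83.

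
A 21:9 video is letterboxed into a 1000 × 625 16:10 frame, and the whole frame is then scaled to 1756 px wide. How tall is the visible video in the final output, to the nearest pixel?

At 1000×625 the video is width-limited, so height = 1000 × 9/21 ≈ 428.57 px.
Scaling 1000 → 1756 is ×1.7560, so the height becomes 428.57 × 1.7560 ≈ 752.57 px.

753 px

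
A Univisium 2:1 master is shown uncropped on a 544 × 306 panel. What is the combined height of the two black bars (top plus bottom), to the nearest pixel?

34 px

Univisium 2:1 is wider than 16×9, so it spans the full width.
The master is 544 × 1/2 ≈ 272.00 px tall.
Leftover height: 306 − 272.00 = 34.00 px.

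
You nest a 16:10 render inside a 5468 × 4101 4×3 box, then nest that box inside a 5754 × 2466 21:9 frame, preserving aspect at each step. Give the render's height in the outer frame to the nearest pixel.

16:10 in 5468×4101: fills the width, so the render is 5468.00 × 3417.50.
4×3 in 5754×2466: fills the height, so the intermediate becomes 3288.00 × 2466.00 — a scale of ×0.6013.
So the render's height is 3417.50 × 0.6013 ≈ 2055.00.

2055 px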